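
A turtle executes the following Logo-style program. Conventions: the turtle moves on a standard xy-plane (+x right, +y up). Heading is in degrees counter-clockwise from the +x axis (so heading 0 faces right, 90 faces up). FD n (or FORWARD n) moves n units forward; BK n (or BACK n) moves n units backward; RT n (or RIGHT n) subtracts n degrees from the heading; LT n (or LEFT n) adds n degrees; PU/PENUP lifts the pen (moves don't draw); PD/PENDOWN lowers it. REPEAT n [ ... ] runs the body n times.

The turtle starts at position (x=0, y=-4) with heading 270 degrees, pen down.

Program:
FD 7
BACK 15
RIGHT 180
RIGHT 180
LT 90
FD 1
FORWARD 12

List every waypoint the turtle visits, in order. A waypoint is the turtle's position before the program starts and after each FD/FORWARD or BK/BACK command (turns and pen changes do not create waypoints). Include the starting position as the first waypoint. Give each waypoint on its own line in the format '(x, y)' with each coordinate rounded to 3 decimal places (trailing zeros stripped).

Executing turtle program step by step:
Start: pos=(0,-4), heading=270, pen down
FD 7: (0,-4) -> (0,-11) [heading=270, draw]
BK 15: (0,-11) -> (0,4) [heading=270, draw]
RT 180: heading 270 -> 90
RT 180: heading 90 -> 270
LT 90: heading 270 -> 0
FD 1: (0,4) -> (1,4) [heading=0, draw]
FD 12: (1,4) -> (13,4) [heading=0, draw]
Final: pos=(13,4), heading=0, 4 segment(s) drawn
Waypoints (5 total):
(0, -4)
(0, -11)
(0, 4)
(1, 4)
(13, 4)

Answer: (0, -4)
(0, -11)
(0, 4)
(1, 4)
(13, 4)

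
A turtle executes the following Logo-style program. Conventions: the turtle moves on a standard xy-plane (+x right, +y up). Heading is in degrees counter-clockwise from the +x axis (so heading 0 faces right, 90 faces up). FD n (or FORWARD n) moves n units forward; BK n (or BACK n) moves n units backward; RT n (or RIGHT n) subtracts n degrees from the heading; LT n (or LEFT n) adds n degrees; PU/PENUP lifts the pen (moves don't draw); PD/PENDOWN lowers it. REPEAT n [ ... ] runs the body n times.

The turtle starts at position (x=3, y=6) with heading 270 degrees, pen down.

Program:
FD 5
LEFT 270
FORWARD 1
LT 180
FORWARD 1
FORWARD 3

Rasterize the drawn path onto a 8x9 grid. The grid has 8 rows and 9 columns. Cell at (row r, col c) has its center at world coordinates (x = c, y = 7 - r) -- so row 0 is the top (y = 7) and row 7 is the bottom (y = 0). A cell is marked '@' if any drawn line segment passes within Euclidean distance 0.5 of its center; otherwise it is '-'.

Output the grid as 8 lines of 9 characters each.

Segment 0: (3,6) -> (3,1)
Segment 1: (3,1) -> (2,1)
Segment 2: (2,1) -> (3,1)
Segment 3: (3,1) -> (6,1)

Answer: ---------
---@-----
---@-----
---@-----
---@-----
---@-----
--@@@@@--
---------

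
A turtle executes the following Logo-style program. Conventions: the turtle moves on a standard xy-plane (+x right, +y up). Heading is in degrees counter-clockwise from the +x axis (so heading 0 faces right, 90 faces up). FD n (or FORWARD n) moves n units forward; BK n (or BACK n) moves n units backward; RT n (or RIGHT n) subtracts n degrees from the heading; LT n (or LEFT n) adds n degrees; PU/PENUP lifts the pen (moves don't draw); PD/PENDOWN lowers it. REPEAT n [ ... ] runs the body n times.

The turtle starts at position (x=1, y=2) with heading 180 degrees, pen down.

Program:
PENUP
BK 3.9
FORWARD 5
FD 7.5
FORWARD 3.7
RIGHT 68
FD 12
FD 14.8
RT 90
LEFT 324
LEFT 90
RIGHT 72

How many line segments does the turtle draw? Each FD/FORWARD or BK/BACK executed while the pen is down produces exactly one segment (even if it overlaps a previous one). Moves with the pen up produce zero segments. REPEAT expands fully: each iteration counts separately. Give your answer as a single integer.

Executing turtle program step by step:
Start: pos=(1,2), heading=180, pen down
PU: pen up
BK 3.9: (1,2) -> (4.9,2) [heading=180, move]
FD 5: (4.9,2) -> (-0.1,2) [heading=180, move]
FD 7.5: (-0.1,2) -> (-7.6,2) [heading=180, move]
FD 3.7: (-7.6,2) -> (-11.3,2) [heading=180, move]
RT 68: heading 180 -> 112
FD 12: (-11.3,2) -> (-15.795,13.126) [heading=112, move]
FD 14.8: (-15.795,13.126) -> (-21.339,26.849) [heading=112, move]
RT 90: heading 112 -> 22
LT 324: heading 22 -> 346
LT 90: heading 346 -> 76
RT 72: heading 76 -> 4
Final: pos=(-21.339,26.849), heading=4, 0 segment(s) drawn
Segments drawn: 0

Answer: 0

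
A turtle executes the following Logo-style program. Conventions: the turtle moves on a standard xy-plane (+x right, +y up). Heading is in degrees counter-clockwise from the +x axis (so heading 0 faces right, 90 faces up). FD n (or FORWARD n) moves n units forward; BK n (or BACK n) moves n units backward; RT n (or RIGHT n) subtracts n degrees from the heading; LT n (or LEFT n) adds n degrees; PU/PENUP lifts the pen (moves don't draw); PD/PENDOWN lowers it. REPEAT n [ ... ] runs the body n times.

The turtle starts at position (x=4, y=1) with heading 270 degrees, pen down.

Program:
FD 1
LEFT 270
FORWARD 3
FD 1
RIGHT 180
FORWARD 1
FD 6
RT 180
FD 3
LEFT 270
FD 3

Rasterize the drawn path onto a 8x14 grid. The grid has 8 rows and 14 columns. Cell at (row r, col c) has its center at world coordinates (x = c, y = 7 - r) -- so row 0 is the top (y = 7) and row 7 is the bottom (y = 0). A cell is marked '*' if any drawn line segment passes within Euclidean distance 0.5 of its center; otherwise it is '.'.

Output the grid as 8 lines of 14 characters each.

Answer: ..............
..............
..............
..............
....*.........
....*.........
....*.........
********......

Derivation:
Segment 0: (4,1) -> (4,0)
Segment 1: (4,0) -> (1,0)
Segment 2: (1,0) -> (0,0)
Segment 3: (0,0) -> (1,0)
Segment 4: (1,0) -> (7,-0)
Segment 5: (7,-0) -> (4,0)
Segment 6: (4,0) -> (4,3)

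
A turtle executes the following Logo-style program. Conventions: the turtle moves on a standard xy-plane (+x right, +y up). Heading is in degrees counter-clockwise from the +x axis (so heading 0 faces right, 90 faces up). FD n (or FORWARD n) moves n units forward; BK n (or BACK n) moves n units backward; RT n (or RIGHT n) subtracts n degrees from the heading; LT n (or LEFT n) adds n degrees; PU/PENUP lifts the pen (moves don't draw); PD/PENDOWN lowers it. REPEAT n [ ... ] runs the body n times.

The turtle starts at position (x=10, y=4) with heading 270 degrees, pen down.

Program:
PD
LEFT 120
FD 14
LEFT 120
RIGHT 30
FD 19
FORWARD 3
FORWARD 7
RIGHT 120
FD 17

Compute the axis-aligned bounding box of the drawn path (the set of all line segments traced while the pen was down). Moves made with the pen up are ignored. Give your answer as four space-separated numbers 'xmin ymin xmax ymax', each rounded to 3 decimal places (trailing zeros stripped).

Executing turtle program step by step:
Start: pos=(10,4), heading=270, pen down
PD: pen down
LT 120: heading 270 -> 30
FD 14: (10,4) -> (22.124,11) [heading=30, draw]
LT 120: heading 30 -> 150
RT 30: heading 150 -> 120
FD 19: (22.124,11) -> (12.624,27.454) [heading=120, draw]
FD 3: (12.624,27.454) -> (11.124,30.053) [heading=120, draw]
FD 7: (11.124,30.053) -> (7.624,36.115) [heading=120, draw]
RT 120: heading 120 -> 0
FD 17: (7.624,36.115) -> (24.624,36.115) [heading=0, draw]
Final: pos=(24.624,36.115), heading=0, 5 segment(s) drawn

Segment endpoints: x in {7.624, 10, 11.124, 12.624, 22.124, 24.624}, y in {4, 11, 27.454, 30.053, 36.115, 36.115}
xmin=7.624, ymin=4, xmax=24.624, ymax=36.115

Answer: 7.624 4 24.624 36.115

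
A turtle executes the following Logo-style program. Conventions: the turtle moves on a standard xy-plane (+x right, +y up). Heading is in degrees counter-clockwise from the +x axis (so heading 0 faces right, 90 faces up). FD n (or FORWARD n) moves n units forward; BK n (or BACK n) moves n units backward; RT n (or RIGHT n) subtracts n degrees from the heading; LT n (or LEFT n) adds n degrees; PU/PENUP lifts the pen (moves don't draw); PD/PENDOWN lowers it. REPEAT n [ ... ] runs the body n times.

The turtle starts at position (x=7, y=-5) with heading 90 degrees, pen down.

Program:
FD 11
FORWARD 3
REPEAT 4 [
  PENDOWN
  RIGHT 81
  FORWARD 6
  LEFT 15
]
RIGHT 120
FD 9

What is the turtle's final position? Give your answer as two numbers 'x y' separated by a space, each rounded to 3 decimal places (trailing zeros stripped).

Executing turtle program step by step:
Start: pos=(7,-5), heading=90, pen down
FD 11: (7,-5) -> (7,6) [heading=90, draw]
FD 3: (7,6) -> (7,9) [heading=90, draw]
REPEAT 4 [
  -- iteration 1/4 --
  PD: pen down
  RT 81: heading 90 -> 9
  FD 6: (7,9) -> (12.926,9.939) [heading=9, draw]
  LT 15: heading 9 -> 24
  -- iteration 2/4 --
  PD: pen down
  RT 81: heading 24 -> 303
  FD 6: (12.926,9.939) -> (16.194,4.907) [heading=303, draw]
  LT 15: heading 303 -> 318
  -- iteration 3/4 --
  PD: pen down
  RT 81: heading 318 -> 237
  FD 6: (16.194,4.907) -> (12.926,-0.125) [heading=237, draw]
  LT 15: heading 237 -> 252
  -- iteration 4/4 --
  PD: pen down
  RT 81: heading 252 -> 171
  FD 6: (12.926,-0.125) -> (7,0.813) [heading=171, draw]
  LT 15: heading 171 -> 186
]
RT 120: heading 186 -> 66
FD 9: (7,0.813) -> (10.661,9.035) [heading=66, draw]
Final: pos=(10.661,9.035), heading=66, 7 segment(s) drawn

Answer: 10.661 9.035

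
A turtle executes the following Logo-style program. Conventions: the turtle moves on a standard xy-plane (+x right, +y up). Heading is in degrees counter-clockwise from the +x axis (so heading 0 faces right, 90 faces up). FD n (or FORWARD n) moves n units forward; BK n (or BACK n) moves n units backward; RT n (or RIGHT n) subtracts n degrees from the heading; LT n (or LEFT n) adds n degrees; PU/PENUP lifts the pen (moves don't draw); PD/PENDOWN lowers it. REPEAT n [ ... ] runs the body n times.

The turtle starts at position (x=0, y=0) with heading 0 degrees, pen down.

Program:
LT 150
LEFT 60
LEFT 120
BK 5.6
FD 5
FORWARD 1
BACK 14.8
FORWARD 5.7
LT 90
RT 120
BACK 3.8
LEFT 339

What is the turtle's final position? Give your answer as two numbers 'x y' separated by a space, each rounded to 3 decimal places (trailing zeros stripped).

Answer: -9.434 7.641

Derivation:
Executing turtle program step by step:
Start: pos=(0,0), heading=0, pen down
LT 150: heading 0 -> 150
LT 60: heading 150 -> 210
LT 120: heading 210 -> 330
BK 5.6: (0,0) -> (-4.85,2.8) [heading=330, draw]
FD 5: (-4.85,2.8) -> (-0.52,0.3) [heading=330, draw]
FD 1: (-0.52,0.3) -> (0.346,-0.2) [heading=330, draw]
BK 14.8: (0.346,-0.2) -> (-12.471,7.2) [heading=330, draw]
FD 5.7: (-12.471,7.2) -> (-7.534,4.35) [heading=330, draw]
LT 90: heading 330 -> 60
RT 120: heading 60 -> 300
BK 3.8: (-7.534,4.35) -> (-9.434,7.641) [heading=300, draw]
LT 339: heading 300 -> 279
Final: pos=(-9.434,7.641), heading=279, 6 segment(s) drawn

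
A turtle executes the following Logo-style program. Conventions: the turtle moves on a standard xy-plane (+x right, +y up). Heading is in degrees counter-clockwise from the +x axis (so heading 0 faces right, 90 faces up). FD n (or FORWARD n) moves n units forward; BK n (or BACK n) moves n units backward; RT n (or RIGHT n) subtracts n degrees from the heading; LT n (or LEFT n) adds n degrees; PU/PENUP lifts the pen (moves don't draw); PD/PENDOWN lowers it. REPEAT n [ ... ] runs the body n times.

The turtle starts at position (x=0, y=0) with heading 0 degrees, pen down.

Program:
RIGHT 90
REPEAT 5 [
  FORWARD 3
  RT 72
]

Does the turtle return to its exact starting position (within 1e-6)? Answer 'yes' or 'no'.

Answer: yes

Derivation:
Executing turtle program step by step:
Start: pos=(0,0), heading=0, pen down
RT 90: heading 0 -> 270
REPEAT 5 [
  -- iteration 1/5 --
  FD 3: (0,0) -> (0,-3) [heading=270, draw]
  RT 72: heading 270 -> 198
  -- iteration 2/5 --
  FD 3: (0,-3) -> (-2.853,-3.927) [heading=198, draw]
  RT 72: heading 198 -> 126
  -- iteration 3/5 --
  FD 3: (-2.853,-3.927) -> (-4.617,-1.5) [heading=126, draw]
  RT 72: heading 126 -> 54
  -- iteration 4/5 --
  FD 3: (-4.617,-1.5) -> (-2.853,0.927) [heading=54, draw]
  RT 72: heading 54 -> 342
  -- iteration 5/5 --
  FD 3: (-2.853,0.927) -> (0,0) [heading=342, draw]
  RT 72: heading 342 -> 270
]
Final: pos=(0,0), heading=270, 5 segment(s) drawn

Start position: (0, 0)
Final position: (0, 0)
Distance = 0; < 1e-6 -> CLOSED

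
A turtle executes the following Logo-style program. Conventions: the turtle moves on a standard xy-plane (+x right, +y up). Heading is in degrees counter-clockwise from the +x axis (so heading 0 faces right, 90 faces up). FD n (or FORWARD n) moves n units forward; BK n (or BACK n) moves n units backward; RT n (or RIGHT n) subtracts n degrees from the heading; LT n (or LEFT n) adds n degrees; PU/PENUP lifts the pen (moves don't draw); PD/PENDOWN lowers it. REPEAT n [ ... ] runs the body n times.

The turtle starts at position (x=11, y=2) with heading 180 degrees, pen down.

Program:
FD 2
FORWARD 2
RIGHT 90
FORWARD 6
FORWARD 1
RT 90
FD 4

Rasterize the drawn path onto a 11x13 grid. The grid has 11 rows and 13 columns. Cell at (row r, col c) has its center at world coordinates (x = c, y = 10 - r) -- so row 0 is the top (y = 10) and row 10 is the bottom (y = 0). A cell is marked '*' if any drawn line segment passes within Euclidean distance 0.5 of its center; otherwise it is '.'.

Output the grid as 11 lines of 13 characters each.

Segment 0: (11,2) -> (9,2)
Segment 1: (9,2) -> (7,2)
Segment 2: (7,2) -> (7,8)
Segment 3: (7,8) -> (7,9)
Segment 4: (7,9) -> (11,9)

Answer: .............
.......*****.
.......*.....
.......*.....
.......*.....
.......*.....
.......*.....
.......*.....
.......*****.
.............
.............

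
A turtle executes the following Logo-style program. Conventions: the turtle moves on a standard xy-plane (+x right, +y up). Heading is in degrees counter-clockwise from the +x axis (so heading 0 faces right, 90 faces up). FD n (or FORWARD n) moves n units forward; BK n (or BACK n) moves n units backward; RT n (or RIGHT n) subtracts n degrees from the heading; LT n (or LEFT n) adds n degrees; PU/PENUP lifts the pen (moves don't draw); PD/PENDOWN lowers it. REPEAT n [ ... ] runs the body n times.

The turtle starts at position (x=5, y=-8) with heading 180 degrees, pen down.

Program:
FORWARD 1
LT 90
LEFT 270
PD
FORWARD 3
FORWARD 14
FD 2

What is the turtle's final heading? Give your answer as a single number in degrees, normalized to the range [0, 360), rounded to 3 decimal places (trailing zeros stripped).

Executing turtle program step by step:
Start: pos=(5,-8), heading=180, pen down
FD 1: (5,-8) -> (4,-8) [heading=180, draw]
LT 90: heading 180 -> 270
LT 270: heading 270 -> 180
PD: pen down
FD 3: (4,-8) -> (1,-8) [heading=180, draw]
FD 14: (1,-8) -> (-13,-8) [heading=180, draw]
FD 2: (-13,-8) -> (-15,-8) [heading=180, draw]
Final: pos=(-15,-8), heading=180, 4 segment(s) drawn

Answer: 180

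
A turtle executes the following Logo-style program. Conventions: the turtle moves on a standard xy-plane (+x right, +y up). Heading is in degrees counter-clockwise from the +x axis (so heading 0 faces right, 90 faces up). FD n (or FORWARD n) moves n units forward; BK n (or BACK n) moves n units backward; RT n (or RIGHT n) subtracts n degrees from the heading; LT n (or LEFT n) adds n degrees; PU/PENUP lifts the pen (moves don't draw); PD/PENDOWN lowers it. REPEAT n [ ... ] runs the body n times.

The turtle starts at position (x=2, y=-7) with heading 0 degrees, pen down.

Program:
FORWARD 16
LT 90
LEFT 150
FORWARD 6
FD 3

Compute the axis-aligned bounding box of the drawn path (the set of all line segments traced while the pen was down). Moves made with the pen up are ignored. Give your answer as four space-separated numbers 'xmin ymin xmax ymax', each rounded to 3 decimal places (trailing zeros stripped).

Answer: 2 -14.794 18 -7

Derivation:
Executing turtle program step by step:
Start: pos=(2,-7), heading=0, pen down
FD 16: (2,-7) -> (18,-7) [heading=0, draw]
LT 90: heading 0 -> 90
LT 150: heading 90 -> 240
FD 6: (18,-7) -> (15,-12.196) [heading=240, draw]
FD 3: (15,-12.196) -> (13.5,-14.794) [heading=240, draw]
Final: pos=(13.5,-14.794), heading=240, 3 segment(s) drawn

Segment endpoints: x in {2, 13.5, 15, 18}, y in {-14.794, -12.196, -7}
xmin=2, ymin=-14.794, xmax=18, ymax=-7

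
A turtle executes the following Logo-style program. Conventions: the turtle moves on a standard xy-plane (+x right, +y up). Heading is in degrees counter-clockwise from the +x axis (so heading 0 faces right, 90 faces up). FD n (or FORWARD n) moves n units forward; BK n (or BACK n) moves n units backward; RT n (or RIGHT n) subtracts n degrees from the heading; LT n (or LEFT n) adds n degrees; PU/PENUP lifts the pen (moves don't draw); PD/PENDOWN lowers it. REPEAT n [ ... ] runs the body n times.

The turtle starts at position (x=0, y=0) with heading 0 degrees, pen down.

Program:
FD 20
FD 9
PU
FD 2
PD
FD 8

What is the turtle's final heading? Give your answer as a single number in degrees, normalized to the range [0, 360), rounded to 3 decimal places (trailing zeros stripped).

Answer: 0

Derivation:
Executing turtle program step by step:
Start: pos=(0,0), heading=0, pen down
FD 20: (0,0) -> (20,0) [heading=0, draw]
FD 9: (20,0) -> (29,0) [heading=0, draw]
PU: pen up
FD 2: (29,0) -> (31,0) [heading=0, move]
PD: pen down
FD 8: (31,0) -> (39,0) [heading=0, draw]
Final: pos=(39,0), heading=0, 3 segment(s) drawn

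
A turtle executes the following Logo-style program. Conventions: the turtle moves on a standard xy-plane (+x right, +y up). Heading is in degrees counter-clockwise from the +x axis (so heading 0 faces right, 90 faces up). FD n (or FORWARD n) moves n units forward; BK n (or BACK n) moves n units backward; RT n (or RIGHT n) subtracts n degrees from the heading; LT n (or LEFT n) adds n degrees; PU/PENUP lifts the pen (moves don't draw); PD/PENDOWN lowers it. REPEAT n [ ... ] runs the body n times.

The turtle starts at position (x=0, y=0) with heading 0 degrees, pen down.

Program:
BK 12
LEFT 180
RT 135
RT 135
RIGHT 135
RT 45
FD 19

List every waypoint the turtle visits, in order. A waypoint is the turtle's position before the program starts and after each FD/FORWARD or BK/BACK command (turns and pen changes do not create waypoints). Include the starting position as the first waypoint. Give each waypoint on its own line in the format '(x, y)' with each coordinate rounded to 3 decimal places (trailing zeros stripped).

Executing turtle program step by step:
Start: pos=(0,0), heading=0, pen down
BK 12: (0,0) -> (-12,0) [heading=0, draw]
LT 180: heading 0 -> 180
RT 135: heading 180 -> 45
RT 135: heading 45 -> 270
RT 135: heading 270 -> 135
RT 45: heading 135 -> 90
FD 19: (-12,0) -> (-12,19) [heading=90, draw]
Final: pos=(-12,19), heading=90, 2 segment(s) drawn
Waypoints (3 total):
(0, 0)
(-12, 0)
(-12, 19)

Answer: (0, 0)
(-12, 0)
(-12, 19)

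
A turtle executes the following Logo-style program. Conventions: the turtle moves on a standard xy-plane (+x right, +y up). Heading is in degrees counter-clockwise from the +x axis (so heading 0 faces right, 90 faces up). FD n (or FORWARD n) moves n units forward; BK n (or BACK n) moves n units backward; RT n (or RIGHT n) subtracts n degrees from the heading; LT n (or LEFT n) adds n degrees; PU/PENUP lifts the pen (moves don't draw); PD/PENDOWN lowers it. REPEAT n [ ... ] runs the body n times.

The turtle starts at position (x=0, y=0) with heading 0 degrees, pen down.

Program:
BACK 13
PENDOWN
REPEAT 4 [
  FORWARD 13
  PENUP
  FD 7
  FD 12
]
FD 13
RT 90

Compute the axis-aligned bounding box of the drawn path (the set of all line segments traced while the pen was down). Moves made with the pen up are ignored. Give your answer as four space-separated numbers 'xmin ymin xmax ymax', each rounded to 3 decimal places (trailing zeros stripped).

Answer: -13 0 0 0

Derivation:
Executing turtle program step by step:
Start: pos=(0,0), heading=0, pen down
BK 13: (0,0) -> (-13,0) [heading=0, draw]
PD: pen down
REPEAT 4 [
  -- iteration 1/4 --
  FD 13: (-13,0) -> (0,0) [heading=0, draw]
  PU: pen up
  FD 7: (0,0) -> (7,0) [heading=0, move]
  FD 12: (7,0) -> (19,0) [heading=0, move]
  -- iteration 2/4 --
  FD 13: (19,0) -> (32,0) [heading=0, move]
  PU: pen up
  FD 7: (32,0) -> (39,0) [heading=0, move]
  FD 12: (39,0) -> (51,0) [heading=0, move]
  -- iteration 3/4 --
  FD 13: (51,0) -> (64,0) [heading=0, move]
  PU: pen up
  FD 7: (64,0) -> (71,0) [heading=0, move]
  FD 12: (71,0) -> (83,0) [heading=0, move]
  -- iteration 4/4 --
  FD 13: (83,0) -> (96,0) [heading=0, move]
  PU: pen up
  FD 7: (96,0) -> (103,0) [heading=0, move]
  FD 12: (103,0) -> (115,0) [heading=0, move]
]
FD 13: (115,0) -> (128,0) [heading=0, move]
RT 90: heading 0 -> 270
Final: pos=(128,0), heading=270, 2 segment(s) drawn

Segment endpoints: x in {-13, 0}, y in {0}
xmin=-13, ymin=0, xmax=0, ymax=0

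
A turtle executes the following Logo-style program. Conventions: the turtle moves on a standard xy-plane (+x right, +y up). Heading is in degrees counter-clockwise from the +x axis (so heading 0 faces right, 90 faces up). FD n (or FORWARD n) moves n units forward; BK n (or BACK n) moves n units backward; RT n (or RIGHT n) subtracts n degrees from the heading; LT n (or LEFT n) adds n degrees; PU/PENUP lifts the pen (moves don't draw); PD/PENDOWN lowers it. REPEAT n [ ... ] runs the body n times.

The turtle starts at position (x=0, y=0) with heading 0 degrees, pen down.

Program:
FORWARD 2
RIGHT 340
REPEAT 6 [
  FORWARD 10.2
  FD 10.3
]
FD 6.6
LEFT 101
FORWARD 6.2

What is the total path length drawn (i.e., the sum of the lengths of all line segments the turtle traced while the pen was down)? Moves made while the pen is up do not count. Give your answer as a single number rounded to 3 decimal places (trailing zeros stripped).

Executing turtle program step by step:
Start: pos=(0,0), heading=0, pen down
FD 2: (0,0) -> (2,0) [heading=0, draw]
RT 340: heading 0 -> 20
REPEAT 6 [
  -- iteration 1/6 --
  FD 10.2: (2,0) -> (11.585,3.489) [heading=20, draw]
  FD 10.3: (11.585,3.489) -> (21.264,7.011) [heading=20, draw]
  -- iteration 2/6 --
  FD 10.2: (21.264,7.011) -> (30.849,10.5) [heading=20, draw]
  FD 10.3: (30.849,10.5) -> (40.527,14.023) [heading=20, draw]
  -- iteration 3/6 --
  FD 10.2: (40.527,14.023) -> (50.112,17.511) [heading=20, draw]
  FD 10.3: (50.112,17.511) -> (59.791,21.034) [heading=20, draw]
  -- iteration 4/6 --
  FD 10.2: (59.791,21.034) -> (69.376,24.523) [heading=20, draw]
  FD 10.3: (69.376,24.523) -> (79.055,28.046) [heading=20, draw]
  -- iteration 5/6 --
  FD 10.2: (79.055,28.046) -> (88.64,31.534) [heading=20, draw]
  FD 10.3: (88.64,31.534) -> (98.318,35.057) [heading=20, draw]
  -- iteration 6/6 --
  FD 10.2: (98.318,35.057) -> (107.903,38.546) [heading=20, draw]
  FD 10.3: (107.903,38.546) -> (117.582,42.068) [heading=20, draw]
]
FD 6.6: (117.582,42.068) -> (123.784,44.326) [heading=20, draw]
LT 101: heading 20 -> 121
FD 6.2: (123.784,44.326) -> (120.591,49.64) [heading=121, draw]
Final: pos=(120.591,49.64), heading=121, 15 segment(s) drawn

Segment lengths:
  seg 1: (0,0) -> (2,0), length = 2
  seg 2: (2,0) -> (11.585,3.489), length = 10.2
  seg 3: (11.585,3.489) -> (21.264,7.011), length = 10.3
  seg 4: (21.264,7.011) -> (30.849,10.5), length = 10.2
  seg 5: (30.849,10.5) -> (40.527,14.023), length = 10.3
  seg 6: (40.527,14.023) -> (50.112,17.511), length = 10.2
  seg 7: (50.112,17.511) -> (59.791,21.034), length = 10.3
  seg 8: (59.791,21.034) -> (69.376,24.523), length = 10.2
  seg 9: (69.376,24.523) -> (79.055,28.046), length = 10.3
  seg 10: (79.055,28.046) -> (88.64,31.534), length = 10.2
  seg 11: (88.64,31.534) -> (98.318,35.057), length = 10.3
  seg 12: (98.318,35.057) -> (107.903,38.546), length = 10.2
  seg 13: (107.903,38.546) -> (117.582,42.068), length = 10.3
  seg 14: (117.582,42.068) -> (123.784,44.326), length = 6.6
  seg 15: (123.784,44.326) -> (120.591,49.64), length = 6.2
Total = 137.8

Answer: 137.8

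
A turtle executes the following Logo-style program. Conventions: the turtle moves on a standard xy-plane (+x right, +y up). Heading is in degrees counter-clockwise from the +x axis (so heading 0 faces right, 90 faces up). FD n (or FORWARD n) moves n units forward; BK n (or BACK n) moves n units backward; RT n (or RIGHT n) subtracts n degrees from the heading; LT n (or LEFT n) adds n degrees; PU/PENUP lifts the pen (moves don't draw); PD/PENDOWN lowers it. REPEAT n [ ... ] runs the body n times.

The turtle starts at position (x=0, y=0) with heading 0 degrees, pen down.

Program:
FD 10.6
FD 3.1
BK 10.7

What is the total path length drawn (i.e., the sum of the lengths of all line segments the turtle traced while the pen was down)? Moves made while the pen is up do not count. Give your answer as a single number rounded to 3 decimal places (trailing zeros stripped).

Executing turtle program step by step:
Start: pos=(0,0), heading=0, pen down
FD 10.6: (0,0) -> (10.6,0) [heading=0, draw]
FD 3.1: (10.6,0) -> (13.7,0) [heading=0, draw]
BK 10.7: (13.7,0) -> (3,0) [heading=0, draw]
Final: pos=(3,0), heading=0, 3 segment(s) drawn

Segment lengths:
  seg 1: (0,0) -> (10.6,0), length = 10.6
  seg 2: (10.6,0) -> (13.7,0), length = 3.1
  seg 3: (13.7,0) -> (3,0), length = 10.7
Total = 24.4

Answer: 24.4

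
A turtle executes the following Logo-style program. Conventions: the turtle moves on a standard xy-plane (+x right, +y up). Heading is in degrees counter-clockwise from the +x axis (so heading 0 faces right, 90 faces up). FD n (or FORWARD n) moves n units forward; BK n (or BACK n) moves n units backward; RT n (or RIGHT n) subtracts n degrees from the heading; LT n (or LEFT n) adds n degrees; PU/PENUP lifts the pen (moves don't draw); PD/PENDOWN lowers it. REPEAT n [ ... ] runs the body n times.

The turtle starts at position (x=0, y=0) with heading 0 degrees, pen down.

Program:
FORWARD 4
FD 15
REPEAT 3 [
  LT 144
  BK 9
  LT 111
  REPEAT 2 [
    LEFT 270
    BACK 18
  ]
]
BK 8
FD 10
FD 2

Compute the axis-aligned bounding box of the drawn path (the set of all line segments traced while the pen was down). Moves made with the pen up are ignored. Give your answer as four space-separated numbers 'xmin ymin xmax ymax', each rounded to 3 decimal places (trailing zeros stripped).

Answer: 0 -27.335 72.588 24.251

Derivation:
Executing turtle program step by step:
Start: pos=(0,0), heading=0, pen down
FD 4: (0,0) -> (4,0) [heading=0, draw]
FD 15: (4,0) -> (19,0) [heading=0, draw]
REPEAT 3 [
  -- iteration 1/3 --
  LT 144: heading 0 -> 144
  BK 9: (19,0) -> (26.281,-5.29) [heading=144, draw]
  LT 111: heading 144 -> 255
  REPEAT 2 [
    -- iteration 1/2 --
    LT 270: heading 255 -> 165
    BK 18: (26.281,-5.29) -> (43.668,-9.949) [heading=165, draw]
    -- iteration 2/2 --
    LT 270: heading 165 -> 75
    BK 18: (43.668,-9.949) -> (39.009,-27.335) [heading=75, draw]
  ]
  -- iteration 2/3 --
  LT 144: heading 75 -> 219
  BK 9: (39.009,-27.335) -> (46.003,-21.672) [heading=219, draw]
  LT 111: heading 219 -> 330
  REPEAT 2 [
    -- iteration 1/2 --
    LT 270: heading 330 -> 240
    BK 18: (46.003,-21.672) -> (55.003,-6.083) [heading=240, draw]
    -- iteration 2/2 --
    LT 270: heading 240 -> 150
    BK 18: (55.003,-6.083) -> (70.592,-15.083) [heading=150, draw]
  ]
  -- iteration 3/3 --
  LT 144: heading 150 -> 294
  BK 9: (70.592,-15.083) -> (66.931,-6.861) [heading=294, draw]
  LT 111: heading 294 -> 45
  REPEAT 2 [
    -- iteration 1/2 --
    LT 270: heading 45 -> 315
    BK 18: (66.931,-6.861) -> (54.203,5.867) [heading=315, draw]
    -- iteration 2/2 --
    LT 270: heading 315 -> 225
    BK 18: (54.203,5.867) -> (66.931,18.595) [heading=225, draw]
  ]
]
BK 8: (66.931,18.595) -> (72.588,24.251) [heading=225, draw]
FD 10: (72.588,24.251) -> (65.517,17.18) [heading=225, draw]
FD 2: (65.517,17.18) -> (64.103,15.766) [heading=225, draw]
Final: pos=(64.103,15.766), heading=225, 14 segment(s) drawn

Segment endpoints: x in {0, 4, 19, 26.281, 39.009, 43.668, 46.003, 54.203, 55.003, 64.103, 65.517, 66.931, 66.931, 70.592, 72.588}, y in {-27.335, -21.672, -15.083, -9.949, -6.861, -6.083, -5.29, 0, 5.867, 15.766, 17.18, 18.595, 24.251}
xmin=0, ymin=-27.335, xmax=72.588, ymax=24.251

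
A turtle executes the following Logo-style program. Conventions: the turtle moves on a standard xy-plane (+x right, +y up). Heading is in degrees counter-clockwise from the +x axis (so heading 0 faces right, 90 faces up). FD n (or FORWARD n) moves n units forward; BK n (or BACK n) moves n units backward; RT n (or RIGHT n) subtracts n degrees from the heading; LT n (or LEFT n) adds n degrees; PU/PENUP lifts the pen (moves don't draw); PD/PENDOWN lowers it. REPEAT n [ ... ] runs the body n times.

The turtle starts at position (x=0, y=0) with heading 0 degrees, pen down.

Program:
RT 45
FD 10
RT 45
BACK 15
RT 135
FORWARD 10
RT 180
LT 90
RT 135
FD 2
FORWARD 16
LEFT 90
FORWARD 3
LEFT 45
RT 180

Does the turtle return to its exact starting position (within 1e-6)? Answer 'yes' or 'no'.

Executing turtle program step by step:
Start: pos=(0,0), heading=0, pen down
RT 45: heading 0 -> 315
FD 10: (0,0) -> (7.071,-7.071) [heading=315, draw]
RT 45: heading 315 -> 270
BK 15: (7.071,-7.071) -> (7.071,7.929) [heading=270, draw]
RT 135: heading 270 -> 135
FD 10: (7.071,7.929) -> (0,15) [heading=135, draw]
RT 180: heading 135 -> 315
LT 90: heading 315 -> 45
RT 135: heading 45 -> 270
FD 2: (0,15) -> (0,13) [heading=270, draw]
FD 16: (0,13) -> (0,-3) [heading=270, draw]
LT 90: heading 270 -> 0
FD 3: (0,-3) -> (3,-3) [heading=0, draw]
LT 45: heading 0 -> 45
RT 180: heading 45 -> 225
Final: pos=(3,-3), heading=225, 6 segment(s) drawn

Start position: (0, 0)
Final position: (3, -3)
Distance = 4.243; >= 1e-6 -> NOT closed

Answer: no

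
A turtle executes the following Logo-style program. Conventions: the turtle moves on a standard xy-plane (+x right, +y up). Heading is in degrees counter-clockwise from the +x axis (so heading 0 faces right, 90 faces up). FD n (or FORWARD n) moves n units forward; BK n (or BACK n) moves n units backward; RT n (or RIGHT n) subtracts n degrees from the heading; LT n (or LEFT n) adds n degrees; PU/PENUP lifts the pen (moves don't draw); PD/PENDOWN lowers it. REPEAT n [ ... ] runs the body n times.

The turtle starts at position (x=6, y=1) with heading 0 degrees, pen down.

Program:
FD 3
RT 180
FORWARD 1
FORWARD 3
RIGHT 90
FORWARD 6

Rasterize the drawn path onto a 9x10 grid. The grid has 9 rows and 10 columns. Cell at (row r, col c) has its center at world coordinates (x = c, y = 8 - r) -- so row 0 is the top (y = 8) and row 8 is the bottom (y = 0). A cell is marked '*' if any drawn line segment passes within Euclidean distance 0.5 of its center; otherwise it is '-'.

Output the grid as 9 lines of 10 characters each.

Answer: ----------
-----*----
-----*----
-----*----
-----*----
-----*----
-----*----
-----*****
----------

Derivation:
Segment 0: (6,1) -> (9,1)
Segment 1: (9,1) -> (8,1)
Segment 2: (8,1) -> (5,1)
Segment 3: (5,1) -> (5,7)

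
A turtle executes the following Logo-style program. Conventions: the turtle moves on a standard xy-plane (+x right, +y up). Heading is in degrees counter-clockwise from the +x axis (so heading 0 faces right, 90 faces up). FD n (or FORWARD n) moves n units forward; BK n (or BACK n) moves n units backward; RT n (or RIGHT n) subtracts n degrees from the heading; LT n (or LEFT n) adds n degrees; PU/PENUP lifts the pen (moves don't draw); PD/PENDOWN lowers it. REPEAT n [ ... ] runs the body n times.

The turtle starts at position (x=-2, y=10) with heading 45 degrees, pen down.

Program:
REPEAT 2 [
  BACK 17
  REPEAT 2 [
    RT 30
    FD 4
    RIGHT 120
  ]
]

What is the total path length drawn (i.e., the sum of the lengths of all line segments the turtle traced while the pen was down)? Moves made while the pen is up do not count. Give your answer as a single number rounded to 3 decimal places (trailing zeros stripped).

Answer: 50

Derivation:
Executing turtle program step by step:
Start: pos=(-2,10), heading=45, pen down
REPEAT 2 [
  -- iteration 1/2 --
  BK 17: (-2,10) -> (-14.021,-2.021) [heading=45, draw]
  REPEAT 2 [
    -- iteration 1/2 --
    RT 30: heading 45 -> 15
    FD 4: (-14.021,-2.021) -> (-10.157,-0.986) [heading=15, draw]
    RT 120: heading 15 -> 255
    -- iteration 2/2 --
    RT 30: heading 255 -> 225
    FD 4: (-10.157,-0.986) -> (-12.986,-3.814) [heading=225, draw]
    RT 120: heading 225 -> 105
  ]
  -- iteration 2/2 --
  BK 17: (-12.986,-3.814) -> (-8.586,-20.235) [heading=105, draw]
  REPEAT 2 [
    -- iteration 1/2 --
    RT 30: heading 105 -> 75
    FD 4: (-8.586,-20.235) -> (-7.55,-16.371) [heading=75, draw]
    RT 120: heading 75 -> 315
    -- iteration 2/2 --
    RT 30: heading 315 -> 285
    FD 4: (-7.55,-16.371) -> (-6.515,-20.235) [heading=285, draw]
    RT 120: heading 285 -> 165
  ]
]
Final: pos=(-6.515,-20.235), heading=165, 6 segment(s) drawn

Segment lengths:
  seg 1: (-2,10) -> (-14.021,-2.021), length = 17
  seg 2: (-14.021,-2.021) -> (-10.157,-0.986), length = 4
  seg 3: (-10.157,-0.986) -> (-12.986,-3.814), length = 4
  seg 4: (-12.986,-3.814) -> (-8.586,-20.235), length = 17
  seg 5: (-8.586,-20.235) -> (-7.55,-16.371), length = 4
  seg 6: (-7.55,-16.371) -> (-6.515,-20.235), length = 4
Total = 50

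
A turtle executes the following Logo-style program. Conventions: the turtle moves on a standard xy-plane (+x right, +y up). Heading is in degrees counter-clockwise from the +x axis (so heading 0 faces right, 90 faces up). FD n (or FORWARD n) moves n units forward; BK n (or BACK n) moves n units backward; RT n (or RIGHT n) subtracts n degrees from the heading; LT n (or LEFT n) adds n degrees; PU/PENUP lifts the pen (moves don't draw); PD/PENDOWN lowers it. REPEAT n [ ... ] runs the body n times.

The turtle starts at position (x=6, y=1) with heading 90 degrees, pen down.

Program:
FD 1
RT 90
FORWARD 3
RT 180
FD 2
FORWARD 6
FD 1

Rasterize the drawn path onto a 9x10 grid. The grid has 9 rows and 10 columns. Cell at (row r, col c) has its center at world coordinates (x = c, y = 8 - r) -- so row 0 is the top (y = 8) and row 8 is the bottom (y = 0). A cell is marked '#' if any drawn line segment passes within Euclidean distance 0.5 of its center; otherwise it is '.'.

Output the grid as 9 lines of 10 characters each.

Segment 0: (6,1) -> (6,2)
Segment 1: (6,2) -> (9,2)
Segment 2: (9,2) -> (7,2)
Segment 3: (7,2) -> (1,2)
Segment 4: (1,2) -> (0,2)

Answer: ..........
..........
..........
..........
..........
..........
##########
......#...
..........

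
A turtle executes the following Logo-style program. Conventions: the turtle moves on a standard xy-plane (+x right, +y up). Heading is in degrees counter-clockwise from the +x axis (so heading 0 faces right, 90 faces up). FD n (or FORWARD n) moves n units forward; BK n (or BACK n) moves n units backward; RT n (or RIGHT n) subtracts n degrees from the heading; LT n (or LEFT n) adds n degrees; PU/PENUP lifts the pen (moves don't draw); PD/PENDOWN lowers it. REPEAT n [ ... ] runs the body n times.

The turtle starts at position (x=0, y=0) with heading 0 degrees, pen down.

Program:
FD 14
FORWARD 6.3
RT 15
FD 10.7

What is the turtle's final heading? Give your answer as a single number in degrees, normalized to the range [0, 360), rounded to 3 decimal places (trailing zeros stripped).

Answer: 345

Derivation:
Executing turtle program step by step:
Start: pos=(0,0), heading=0, pen down
FD 14: (0,0) -> (14,0) [heading=0, draw]
FD 6.3: (14,0) -> (20.3,0) [heading=0, draw]
RT 15: heading 0 -> 345
FD 10.7: (20.3,0) -> (30.635,-2.769) [heading=345, draw]
Final: pos=(30.635,-2.769), heading=345, 3 segment(s) drawn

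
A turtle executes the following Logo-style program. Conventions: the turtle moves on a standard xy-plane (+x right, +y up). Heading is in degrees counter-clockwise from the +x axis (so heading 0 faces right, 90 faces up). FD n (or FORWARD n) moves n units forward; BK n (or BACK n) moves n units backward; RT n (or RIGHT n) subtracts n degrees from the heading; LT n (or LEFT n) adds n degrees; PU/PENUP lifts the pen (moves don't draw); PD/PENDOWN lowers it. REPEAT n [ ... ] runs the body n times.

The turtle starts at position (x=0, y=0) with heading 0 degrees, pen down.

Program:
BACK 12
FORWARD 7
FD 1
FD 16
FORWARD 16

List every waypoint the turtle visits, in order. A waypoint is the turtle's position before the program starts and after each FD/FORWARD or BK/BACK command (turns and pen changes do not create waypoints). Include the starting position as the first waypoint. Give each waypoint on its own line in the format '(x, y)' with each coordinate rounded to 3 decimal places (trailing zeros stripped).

Executing turtle program step by step:
Start: pos=(0,0), heading=0, pen down
BK 12: (0,0) -> (-12,0) [heading=0, draw]
FD 7: (-12,0) -> (-5,0) [heading=0, draw]
FD 1: (-5,0) -> (-4,0) [heading=0, draw]
FD 16: (-4,0) -> (12,0) [heading=0, draw]
FD 16: (12,0) -> (28,0) [heading=0, draw]
Final: pos=(28,0), heading=0, 5 segment(s) drawn
Waypoints (6 total):
(0, 0)
(-12, 0)
(-5, 0)
(-4, 0)
(12, 0)
(28, 0)

Answer: (0, 0)
(-12, 0)
(-5, 0)
(-4, 0)
(12, 0)
(28, 0)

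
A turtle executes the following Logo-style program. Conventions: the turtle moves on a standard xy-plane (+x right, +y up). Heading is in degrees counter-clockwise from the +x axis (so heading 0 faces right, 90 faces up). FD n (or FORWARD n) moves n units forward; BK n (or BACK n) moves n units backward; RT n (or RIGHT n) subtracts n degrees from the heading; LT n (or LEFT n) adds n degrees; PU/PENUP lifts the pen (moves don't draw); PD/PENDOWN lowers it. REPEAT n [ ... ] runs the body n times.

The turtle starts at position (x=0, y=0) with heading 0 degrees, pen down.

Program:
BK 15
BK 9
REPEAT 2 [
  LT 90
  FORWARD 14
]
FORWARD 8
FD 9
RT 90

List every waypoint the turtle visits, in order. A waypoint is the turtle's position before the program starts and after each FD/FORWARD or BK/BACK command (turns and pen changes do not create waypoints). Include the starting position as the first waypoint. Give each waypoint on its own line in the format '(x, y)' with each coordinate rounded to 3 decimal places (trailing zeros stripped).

Answer: (0, 0)
(-15, 0)
(-24, 0)
(-24, 14)
(-38, 14)
(-46, 14)
(-55, 14)

Derivation:
Executing turtle program step by step:
Start: pos=(0,0), heading=0, pen down
BK 15: (0,0) -> (-15,0) [heading=0, draw]
BK 9: (-15,0) -> (-24,0) [heading=0, draw]
REPEAT 2 [
  -- iteration 1/2 --
  LT 90: heading 0 -> 90
  FD 14: (-24,0) -> (-24,14) [heading=90, draw]
  -- iteration 2/2 --
  LT 90: heading 90 -> 180
  FD 14: (-24,14) -> (-38,14) [heading=180, draw]
]
FD 8: (-38,14) -> (-46,14) [heading=180, draw]
FD 9: (-46,14) -> (-55,14) [heading=180, draw]
RT 90: heading 180 -> 90
Final: pos=(-55,14), heading=90, 6 segment(s) drawn
Waypoints (7 total):
(0, 0)
(-15, 0)
(-24, 0)
(-24, 14)
(-38, 14)
(-46, 14)
(-55, 14)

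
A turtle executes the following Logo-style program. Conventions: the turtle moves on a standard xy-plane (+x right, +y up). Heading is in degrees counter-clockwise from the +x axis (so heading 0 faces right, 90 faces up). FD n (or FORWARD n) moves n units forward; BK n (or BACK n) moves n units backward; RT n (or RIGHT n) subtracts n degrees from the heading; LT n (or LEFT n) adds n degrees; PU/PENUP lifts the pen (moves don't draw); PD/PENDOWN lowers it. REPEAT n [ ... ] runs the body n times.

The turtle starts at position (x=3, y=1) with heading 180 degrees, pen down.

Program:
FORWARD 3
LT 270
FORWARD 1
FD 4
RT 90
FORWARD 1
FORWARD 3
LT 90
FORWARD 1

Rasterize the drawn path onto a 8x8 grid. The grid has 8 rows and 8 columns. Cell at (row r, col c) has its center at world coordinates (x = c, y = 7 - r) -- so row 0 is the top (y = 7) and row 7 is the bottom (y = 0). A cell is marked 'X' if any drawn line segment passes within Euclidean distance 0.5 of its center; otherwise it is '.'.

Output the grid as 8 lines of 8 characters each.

Answer: ....X...
XXXXX...
X.......
X.......
X.......
X.......
XXXX....
........

Derivation:
Segment 0: (3,1) -> (0,1)
Segment 1: (0,1) -> (0,2)
Segment 2: (0,2) -> (0,6)
Segment 3: (0,6) -> (1,6)
Segment 4: (1,6) -> (4,6)
Segment 5: (4,6) -> (4,7)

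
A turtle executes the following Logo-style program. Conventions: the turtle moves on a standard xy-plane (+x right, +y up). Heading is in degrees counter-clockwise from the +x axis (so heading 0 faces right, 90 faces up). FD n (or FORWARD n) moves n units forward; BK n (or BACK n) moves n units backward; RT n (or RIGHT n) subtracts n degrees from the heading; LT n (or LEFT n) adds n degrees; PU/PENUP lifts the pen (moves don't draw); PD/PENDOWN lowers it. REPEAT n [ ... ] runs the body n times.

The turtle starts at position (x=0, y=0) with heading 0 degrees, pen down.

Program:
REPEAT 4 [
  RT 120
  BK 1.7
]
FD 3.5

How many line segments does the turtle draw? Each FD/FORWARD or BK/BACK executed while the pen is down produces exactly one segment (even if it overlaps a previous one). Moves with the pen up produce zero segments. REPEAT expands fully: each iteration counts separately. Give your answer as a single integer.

Answer: 5

Derivation:
Executing turtle program step by step:
Start: pos=(0,0), heading=0, pen down
REPEAT 4 [
  -- iteration 1/4 --
  RT 120: heading 0 -> 240
  BK 1.7: (0,0) -> (0.85,1.472) [heading=240, draw]
  -- iteration 2/4 --
  RT 120: heading 240 -> 120
  BK 1.7: (0.85,1.472) -> (1.7,0) [heading=120, draw]
  -- iteration 3/4 --
  RT 120: heading 120 -> 0
  BK 1.7: (1.7,0) -> (0,0) [heading=0, draw]
  -- iteration 4/4 --
  RT 120: heading 0 -> 240
  BK 1.7: (0,0) -> (0.85,1.472) [heading=240, draw]
]
FD 3.5: (0.85,1.472) -> (-0.9,-1.559) [heading=240, draw]
Final: pos=(-0.9,-1.559), heading=240, 5 segment(s) drawn
Segments drawn: 5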